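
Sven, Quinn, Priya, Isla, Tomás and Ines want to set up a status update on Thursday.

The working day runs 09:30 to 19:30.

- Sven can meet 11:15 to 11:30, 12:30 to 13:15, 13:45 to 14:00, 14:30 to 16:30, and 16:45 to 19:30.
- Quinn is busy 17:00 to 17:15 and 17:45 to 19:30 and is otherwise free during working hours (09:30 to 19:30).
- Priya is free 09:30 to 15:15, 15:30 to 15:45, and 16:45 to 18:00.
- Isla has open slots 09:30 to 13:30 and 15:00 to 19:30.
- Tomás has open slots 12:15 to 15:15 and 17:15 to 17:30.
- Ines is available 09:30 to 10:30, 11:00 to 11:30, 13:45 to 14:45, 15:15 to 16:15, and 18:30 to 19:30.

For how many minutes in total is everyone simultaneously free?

0 minutes

Quinn free within 09:30–19:30: 09:30–17:00, 17:15–17:45.
Sven ∩ Quinn: 11:15–11:30, 12:30–13:15, 13:45–14:00, 14:30–16:30, 16:45–17:00, 17:15–17:45.
Sven ∩ Quinn ∩ Priya: 11:15–11:30, 12:30–13:15, 13:45–14:00, 14:30–15:15, 15:30–15:45, 16:45–17:00, 17:15–17:45.
Sven ∩ Quinn ∩ Priya ∩ Isla: 11:15–11:30, 12:30–13:15, 15:00–15:15, 15:30–15:45, 16:45–17:00, 17:15–17:45.
Sven ∩ Quinn ∩ Priya ∩ Isla ∩ Tomás: 12:30–13:15, 15:00–15:15, 17:15–17:30.
Sven ∩ Quinn ∩ Priya ∩ Isla ∩ Tomás ∩ Ines: (none).
Total common minutes: 0.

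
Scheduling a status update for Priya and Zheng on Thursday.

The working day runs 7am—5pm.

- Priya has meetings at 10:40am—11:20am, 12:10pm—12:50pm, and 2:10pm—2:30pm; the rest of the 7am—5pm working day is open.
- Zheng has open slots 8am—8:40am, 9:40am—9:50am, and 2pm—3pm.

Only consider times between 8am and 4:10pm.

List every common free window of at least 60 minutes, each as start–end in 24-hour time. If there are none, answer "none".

Priya free within 07:00–17:00: 07:00–10:40, 11:20–12:10, 12:50–14:10, 14:30–17:00.
Priya ∩ Zheng: 08:00–08:40, 09:40–09:50, 14:00–14:10, 14:30–15:00.
Restricted to 08:00–16:10: 08:00–08:40, 09:40–09:50, 14:00–14:10, 14:30–15:00.
Windows ≥ 60 min: (none).

none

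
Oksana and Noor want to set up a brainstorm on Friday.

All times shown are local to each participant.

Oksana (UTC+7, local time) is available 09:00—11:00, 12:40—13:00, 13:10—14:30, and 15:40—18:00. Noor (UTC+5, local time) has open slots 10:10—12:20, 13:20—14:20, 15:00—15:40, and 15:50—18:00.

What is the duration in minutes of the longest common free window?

Oksana → UTC: 02:00–04:00, 05:40–06:00, 06:10–07:30, 08:40–11:00.
Noor → UTC: 05:10–07:20, 08:20–09:20, 10:00–10:40, 10:50–13:00.
Oksana ∩ Noor: 05:40–06:00, 06:10–07:20, 08:40–09:20, 10:00–10:40, 10:50–11:00.
Common window lengths: 20, 70, 40, 40, 10 min; longest is 70.

70 minutes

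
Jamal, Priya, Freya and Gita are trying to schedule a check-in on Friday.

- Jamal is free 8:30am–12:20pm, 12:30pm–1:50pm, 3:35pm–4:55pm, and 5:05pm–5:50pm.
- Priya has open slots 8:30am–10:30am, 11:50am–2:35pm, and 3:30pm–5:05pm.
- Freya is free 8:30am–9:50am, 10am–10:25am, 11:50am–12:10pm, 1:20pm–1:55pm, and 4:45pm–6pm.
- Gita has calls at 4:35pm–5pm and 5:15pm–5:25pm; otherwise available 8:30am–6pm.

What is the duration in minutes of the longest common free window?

80 minutes

Gita free within 08:30–18:00: 08:30–16:35, 17:00–17:15, 17:25–18:00.
Jamal ∩ Priya: 08:30–10:30, 11:50–12:20, 12:30–13:50, 15:35–16:55.
Jamal ∩ Priya ∩ Freya: 08:30–09:50, 10:00–10:25, 11:50–12:10, 13:20–13:50, 16:45–16:55.
Jamal ∩ Priya ∩ Freya ∩ Gita: 08:30–09:50, 10:00–10:25, 11:50–12:10, 13:20–13:50.
Common window lengths: 80, 25, 20, 30 min; longest is 80.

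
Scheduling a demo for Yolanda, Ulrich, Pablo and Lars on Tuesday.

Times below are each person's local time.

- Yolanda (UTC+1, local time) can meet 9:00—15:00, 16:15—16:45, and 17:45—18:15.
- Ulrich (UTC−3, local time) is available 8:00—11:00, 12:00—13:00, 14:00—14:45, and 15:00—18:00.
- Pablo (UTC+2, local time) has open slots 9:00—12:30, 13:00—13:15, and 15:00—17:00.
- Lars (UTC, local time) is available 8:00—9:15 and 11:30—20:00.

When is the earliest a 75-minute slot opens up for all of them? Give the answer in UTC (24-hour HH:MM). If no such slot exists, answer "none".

none

Yolanda → UTC: 08:00–14:00, 15:15–15:45, 16:45–17:15.
Ulrich → UTC: 11:00–14:00, 15:00–16:00, 17:00–17:45, 18:00–21:00.
Pablo → UTC: 07:00–10:30, 11:00–11:15, 13:00–15:00.
Lars → UTC: 08:00–09:15, 11:30–20:00.
Yolanda ∩ Ulrich: 11:00–14:00, 15:15–15:45, 17:00–17:15.
Yolanda ∩ Ulrich ∩ Pablo: 11:00–11:15, 13:00–14:00.
Yolanda ∩ Ulrich ∩ Pablo ∩ Lars: 13:00–14:00.
Windows ≥ 75 min: (none).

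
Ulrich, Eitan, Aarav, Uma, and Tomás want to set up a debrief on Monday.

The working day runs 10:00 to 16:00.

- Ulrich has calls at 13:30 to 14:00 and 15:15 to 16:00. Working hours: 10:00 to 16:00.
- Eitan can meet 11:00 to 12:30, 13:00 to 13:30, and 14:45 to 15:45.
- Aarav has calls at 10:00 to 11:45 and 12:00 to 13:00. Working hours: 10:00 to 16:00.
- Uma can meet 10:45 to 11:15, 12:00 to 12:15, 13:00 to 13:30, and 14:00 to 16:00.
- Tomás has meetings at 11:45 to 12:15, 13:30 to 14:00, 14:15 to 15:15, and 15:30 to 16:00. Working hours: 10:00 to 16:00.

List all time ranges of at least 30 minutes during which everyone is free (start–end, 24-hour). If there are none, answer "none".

13:00–13:30

Ulrich free within 10:00–16:00: 10:00–13:30, 14:00–15:15.
Aarav free within 10:00–16:00: 11:45–12:00, 13:00–16:00.
Tomás free within 10:00–16:00: 10:00–11:45, 12:15–13:30, 14:00–14:15, 15:15–15:30.
Ulrich ∩ Eitan: 11:00–12:30, 13:00–13:30, 14:45–15:15.
Ulrich ∩ Eitan ∩ Aarav: 11:45–12:00, 13:00–13:30, 14:45–15:15.
Ulrich ∩ Eitan ∩ Aarav ∩ Uma: 13:00–13:30, 14:45–15:15.
Ulrich ∩ Eitan ∩ Aarav ∩ Uma ∩ Tomás: 13:00–13:30.
Windows ≥ 30 min: 13:00–13:30.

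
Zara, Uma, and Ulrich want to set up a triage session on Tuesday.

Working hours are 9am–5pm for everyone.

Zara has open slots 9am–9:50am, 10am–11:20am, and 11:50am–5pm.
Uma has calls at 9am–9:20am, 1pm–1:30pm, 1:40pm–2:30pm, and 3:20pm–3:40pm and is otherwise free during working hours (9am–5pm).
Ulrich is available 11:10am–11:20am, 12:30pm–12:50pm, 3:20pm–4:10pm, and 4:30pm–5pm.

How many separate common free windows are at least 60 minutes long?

0

Uma free within 09:00–17:00: 09:20–13:00, 13:30–13:40, 14:30–15:20, 15:40–17:00.
Zara ∩ Uma: 09:20–09:50, 10:00–11:20, 11:50–13:00, 13:30–13:40, 14:30–15:20, 15:40–17:00.
Zara ∩ Uma ∩ Ulrich: 11:10–11:20, 12:30–12:50, 15:40–16:10, 16:30–17:00.
Windows ≥ 60 min: (none).
That's 0 windows.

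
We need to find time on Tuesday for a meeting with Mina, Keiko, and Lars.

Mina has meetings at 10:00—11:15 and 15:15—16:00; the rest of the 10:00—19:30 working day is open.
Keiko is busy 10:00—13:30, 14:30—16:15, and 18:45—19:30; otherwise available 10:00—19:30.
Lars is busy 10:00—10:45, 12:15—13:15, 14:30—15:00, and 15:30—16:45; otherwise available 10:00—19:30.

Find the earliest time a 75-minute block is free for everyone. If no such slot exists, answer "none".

Mina free within 10:00–19:30: 11:15–15:15, 16:00–19:30.
Keiko free within 10:00–19:30: 13:30–14:30, 16:15–18:45.
Lars free within 10:00–19:30: 10:45–12:15, 13:15–14:30, 15:00–15:30, 16:45–19:30.
Mina ∩ Keiko: 13:30–14:30, 16:15–18:45.
Mina ∩ Keiko ∩ Lars: 13:30–14:30, 16:45–18:45.
Windows ≥ 75 min: 16:45–18:45.
Earliest such window starts at 16:45.

16:45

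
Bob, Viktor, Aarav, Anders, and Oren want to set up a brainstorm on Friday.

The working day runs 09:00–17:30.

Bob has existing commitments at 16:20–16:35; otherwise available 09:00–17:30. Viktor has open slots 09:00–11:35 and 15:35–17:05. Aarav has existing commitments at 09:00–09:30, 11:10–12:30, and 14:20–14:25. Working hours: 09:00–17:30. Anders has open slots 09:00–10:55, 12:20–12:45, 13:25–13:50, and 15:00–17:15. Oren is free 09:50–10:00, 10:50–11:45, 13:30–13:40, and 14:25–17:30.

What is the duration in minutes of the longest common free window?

45 minutes

Bob free within 09:00–17:30: 09:00–16:20, 16:35–17:30.
Aarav free within 09:00–17:30: 09:30–11:10, 12:30–14:20, 14:25–17:30.
Bob ∩ Viktor: 09:00–11:35, 15:35–16:20, 16:35–17:05.
Bob ∩ Viktor ∩ Aarav: 09:30–11:10, 15:35–16:20, 16:35–17:05.
Bob ∩ Viktor ∩ Aarav ∩ Anders: 09:30–10:55, 15:35–16:20, 16:35–17:05.
Bob ∩ Viktor ∩ Aarav ∩ Anders ∩ Oren: 09:50–10:00, 10:50–10:55, 15:35–16:20, 16:35–17:05.
Common window lengths: 10, 5, 45, 30 min; longest is 45.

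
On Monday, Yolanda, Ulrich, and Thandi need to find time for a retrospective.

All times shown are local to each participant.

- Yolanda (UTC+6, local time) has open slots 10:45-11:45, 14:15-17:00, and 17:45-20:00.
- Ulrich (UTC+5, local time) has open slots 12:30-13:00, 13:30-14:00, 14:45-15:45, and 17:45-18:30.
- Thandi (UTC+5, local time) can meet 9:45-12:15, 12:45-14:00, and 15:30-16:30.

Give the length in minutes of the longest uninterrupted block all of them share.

30 minutes

Yolanda → UTC: 04:45–05:45, 08:15–11:00, 11:45–14:00.
Ulrich → UTC: 07:30–08:00, 08:30–09:00, 09:45–10:45, 12:45–13:30.
Thandi → UTC: 04:45–07:15, 07:45–09:00, 10:30–11:30.
Yolanda ∩ Ulrich: 08:30–09:00, 09:45–10:45, 12:45–13:30.
Yolanda ∩ Ulrich ∩ Thandi: 08:30–09:00, 10:30–10:45.
Common window lengths: 30, 15 min; longest is 30.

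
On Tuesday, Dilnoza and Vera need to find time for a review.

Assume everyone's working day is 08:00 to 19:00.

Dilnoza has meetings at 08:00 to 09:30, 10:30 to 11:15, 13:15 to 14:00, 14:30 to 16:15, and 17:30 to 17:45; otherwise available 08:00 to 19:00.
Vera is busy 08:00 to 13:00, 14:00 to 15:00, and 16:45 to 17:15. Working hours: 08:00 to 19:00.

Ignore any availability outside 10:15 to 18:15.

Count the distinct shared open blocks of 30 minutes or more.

2

Dilnoza free within 08:00–19:00: 09:30–10:30, 11:15–13:15, 14:00–14:30, 16:15–17:30, 17:45–19:00.
Vera free within 08:00–19:00: 13:00–14:00, 15:00–16:45, 17:15–19:00.
Dilnoza ∩ Vera: 13:00–13:15, 16:15–16:45, 17:15–17:30, 17:45–19:00.
Restricted to 10:15–18:15: 13:00–13:15, 16:15–16:45, 17:15–17:30, 17:45–18:15.
Windows ≥ 30 min: 16:15–16:45, 17:45–18:15.
That's 2 windows.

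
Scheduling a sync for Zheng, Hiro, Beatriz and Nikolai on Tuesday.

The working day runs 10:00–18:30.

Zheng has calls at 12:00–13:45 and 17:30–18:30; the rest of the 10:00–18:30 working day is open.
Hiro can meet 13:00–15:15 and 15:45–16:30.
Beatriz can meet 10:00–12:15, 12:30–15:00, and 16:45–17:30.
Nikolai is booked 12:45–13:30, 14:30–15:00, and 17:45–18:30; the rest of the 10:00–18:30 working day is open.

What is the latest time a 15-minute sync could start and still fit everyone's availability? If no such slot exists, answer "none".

Zheng free within 10:00–18:30: 10:00–12:00, 13:45–17:30.
Nikolai free within 10:00–18:30: 10:00–12:45, 13:30–14:30, 15:00–17:45.
Zheng ∩ Hiro: 13:45–15:15, 15:45–16:30.
Zheng ∩ Hiro ∩ Beatriz: 13:45–15:00.
Zheng ∩ Hiro ∩ Beatriz ∩ Nikolai: 13:45–14:30.
Windows ≥ 15 min: 13:45–14:30.
Latest start in the last window 13:45–14:30 is 14:30 − 15 min = 14:15.

14:15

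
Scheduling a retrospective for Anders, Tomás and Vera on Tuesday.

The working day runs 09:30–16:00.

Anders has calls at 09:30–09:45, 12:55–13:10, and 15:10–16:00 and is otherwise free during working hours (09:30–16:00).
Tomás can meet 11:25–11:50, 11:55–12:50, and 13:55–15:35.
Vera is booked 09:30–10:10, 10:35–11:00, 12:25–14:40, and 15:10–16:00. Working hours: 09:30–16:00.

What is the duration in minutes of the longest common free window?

Anders free within 09:30–16:00: 09:45–12:55, 13:10–15:10.
Vera free within 09:30–16:00: 10:10–10:35, 11:00–12:25, 14:40–15:10.
Anders ∩ Tomás: 11:25–11:50, 11:55–12:50, 13:55–15:10.
Anders ∩ Tomás ∩ Vera: 11:25–11:50, 11:55–12:25, 14:40–15:10.
Common window lengths: 25, 30, 30 min; longest is 30.

30 minutes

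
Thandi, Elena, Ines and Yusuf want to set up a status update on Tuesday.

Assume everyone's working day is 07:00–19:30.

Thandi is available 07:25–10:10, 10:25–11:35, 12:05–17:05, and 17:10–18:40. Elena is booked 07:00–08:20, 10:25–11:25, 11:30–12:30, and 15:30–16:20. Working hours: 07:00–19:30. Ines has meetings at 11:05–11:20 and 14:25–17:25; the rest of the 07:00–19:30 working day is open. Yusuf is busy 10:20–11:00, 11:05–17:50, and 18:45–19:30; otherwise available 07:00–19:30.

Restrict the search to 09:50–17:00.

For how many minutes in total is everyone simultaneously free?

20 minutes

Elena free within 07:00–19:30: 08:20–10:25, 11:25–11:30, 12:30–15:30, 16:20–19:30.
Ines free within 07:00–19:30: 07:00–11:05, 11:20–14:25, 17:25–19:30.
Yusuf free within 07:00–19:30: 07:00–10:20, 11:00–11:05, 17:50–18:45.
Thandi ∩ Elena: 08:20–10:10, 11:25–11:30, 12:30–15:30, 16:20–17:05, 17:10–18:40.
Thandi ∩ Elena ∩ Ines: 08:20–10:10, 11:25–11:30, 12:30–14:25, 17:25–18:40.
Thandi ∩ Elena ∩ Ines ∩ Yusuf: 08:20–10:10, 17:50–18:40.
Restricted to 09:50–17:00: 09:50–10:10.
Total common minutes: 20.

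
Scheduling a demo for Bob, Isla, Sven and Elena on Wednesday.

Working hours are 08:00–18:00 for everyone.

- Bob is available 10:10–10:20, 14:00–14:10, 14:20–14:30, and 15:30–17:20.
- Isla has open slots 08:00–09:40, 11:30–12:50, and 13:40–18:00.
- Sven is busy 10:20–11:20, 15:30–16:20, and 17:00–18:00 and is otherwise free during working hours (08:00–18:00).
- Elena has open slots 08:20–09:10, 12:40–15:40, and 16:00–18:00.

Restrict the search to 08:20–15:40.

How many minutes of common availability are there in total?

20 minutes

Sven free within 08:00–18:00: 08:00–10:20, 11:20–15:30, 16:20–17:00.
Bob ∩ Isla: 14:00–14:10, 14:20–14:30, 15:30–17:20.
Bob ∩ Isla ∩ Sven: 14:00–14:10, 14:20–14:30, 16:20–17:00.
Bob ∩ Isla ∩ Sven ∩ Elena: 14:00–14:10, 14:20–14:30, 16:20–17:00.
Restricted to 08:20–15:40: 14:00–14:10, 14:20–14:30.
Total common minutes: 10 + 10 = 20.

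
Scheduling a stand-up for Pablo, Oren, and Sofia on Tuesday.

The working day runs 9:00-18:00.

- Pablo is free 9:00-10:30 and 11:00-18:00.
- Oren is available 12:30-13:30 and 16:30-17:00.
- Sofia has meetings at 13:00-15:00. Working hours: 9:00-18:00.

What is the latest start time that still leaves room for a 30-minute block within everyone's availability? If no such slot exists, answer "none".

16:30

Sofia free within 09:00–18:00: 09:00–13:00, 15:00–18:00.
Pablo ∩ Oren: 12:30–13:30, 16:30–17:00.
Pablo ∩ Oren ∩ Sofia: 12:30–13:00, 16:30–17:00.
Windows ≥ 30 min: 12:30–13:00, 16:30–17:00.
Latest start in the last window 16:30–17:00 is 17:00 − 30 min = 16:30.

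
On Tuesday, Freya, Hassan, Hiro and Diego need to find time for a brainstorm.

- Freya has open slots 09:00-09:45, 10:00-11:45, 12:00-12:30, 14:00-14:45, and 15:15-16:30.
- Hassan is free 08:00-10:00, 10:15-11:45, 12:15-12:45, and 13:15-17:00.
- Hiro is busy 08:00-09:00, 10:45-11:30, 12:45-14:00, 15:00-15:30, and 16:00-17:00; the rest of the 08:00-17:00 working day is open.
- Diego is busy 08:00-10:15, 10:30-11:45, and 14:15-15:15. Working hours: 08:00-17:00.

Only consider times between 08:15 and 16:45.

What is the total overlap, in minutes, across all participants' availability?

75 minutes

Hiro free within 08:00–17:00: 09:00–10:45, 11:30–12:45, 14:00–15:00, 15:30–16:00.
Diego free within 08:00–17:00: 10:15–10:30, 11:45–14:15, 15:15–17:00.
Freya ∩ Hassan: 09:00–09:45, 10:15–11:45, 12:15–12:30, 14:00–14:45, 15:15–16:30.
Freya ∩ Hassan ∩ Hiro: 09:00–09:45, 10:15–10:45, 11:30–11:45, 12:15–12:30, 14:00–14:45, 15:30–16:00.
Freya ∩ Hassan ∩ Hiro ∩ Diego: 10:15–10:30, 12:15–12:30, 14:00–14:15, 15:30–16:00.
Restricted to 08:15–16:45: 10:15–10:30, 12:15–12:30, 14:00–14:15, 15:30–16:00.
Total common minutes: 15 + 15 + 15 + 30 = 75.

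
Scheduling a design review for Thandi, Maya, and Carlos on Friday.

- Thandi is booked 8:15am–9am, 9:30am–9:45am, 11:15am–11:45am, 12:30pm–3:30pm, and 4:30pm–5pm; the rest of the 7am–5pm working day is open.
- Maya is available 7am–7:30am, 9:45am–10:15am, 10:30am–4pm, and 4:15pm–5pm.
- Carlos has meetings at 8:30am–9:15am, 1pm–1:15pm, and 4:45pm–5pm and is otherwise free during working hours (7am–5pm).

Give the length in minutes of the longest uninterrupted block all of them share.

45 minutes

Thandi free within 07:00–17:00: 07:00–08:15, 09:00–09:30, 09:45–11:15, 11:45–12:30, 15:30–16:30.
Carlos free within 07:00–17:00: 07:00–08:30, 09:15–13:00, 13:15–16:45.
Thandi ∩ Maya: 07:00–07:30, 09:45–10:15, 10:30–11:15, 11:45–12:30, 15:30–16:00, 16:15–16:30.
Thandi ∩ Maya ∩ Carlos: 07:00–07:30, 09:45–10:15, 10:30–11:15, 11:45–12:30, 15:30–16:00, 16:15–16:30.
Common window lengths: 30, 30, 45, 45, 30, 15 min; longest is 45.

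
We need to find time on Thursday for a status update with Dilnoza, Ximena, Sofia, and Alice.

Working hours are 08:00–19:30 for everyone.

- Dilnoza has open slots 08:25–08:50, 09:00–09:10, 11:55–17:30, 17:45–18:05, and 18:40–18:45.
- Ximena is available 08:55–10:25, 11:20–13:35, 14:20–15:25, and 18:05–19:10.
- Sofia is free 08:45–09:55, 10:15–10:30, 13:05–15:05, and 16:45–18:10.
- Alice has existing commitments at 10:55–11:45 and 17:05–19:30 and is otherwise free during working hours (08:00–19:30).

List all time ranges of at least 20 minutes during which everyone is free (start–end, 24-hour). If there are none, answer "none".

Alice free within 08:00–19:30: 08:00–10:55, 11:45–17:05.
Dilnoza ∩ Ximena: 09:00–09:10, 11:55–13:35, 14:20–15:25, 18:40–18:45.
Dilnoza ∩ Ximena ∩ Sofia: 09:00–09:10, 13:05–13:35, 14:20–15:05.
Dilnoza ∩ Ximena ∩ Sofia ∩ Alice: 09:00–09:10, 13:05–13:35, 14:20–15:05.
Windows ≥ 20 min: 13:05–13:35, 14:20–15:05.

13:05–13:35, 14:20–15:05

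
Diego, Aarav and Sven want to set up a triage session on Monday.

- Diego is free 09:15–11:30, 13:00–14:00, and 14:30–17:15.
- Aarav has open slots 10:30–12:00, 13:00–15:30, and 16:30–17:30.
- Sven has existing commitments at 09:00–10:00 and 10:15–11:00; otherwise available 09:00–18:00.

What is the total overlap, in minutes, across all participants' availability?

Sven free within 09:00–18:00: 10:00–10:15, 11:00–18:00.
Diego ∩ Aarav: 10:30–11:30, 13:00–14:00, 14:30–15:30, 16:30–17:15.
Diego ∩ Aarav ∩ Sven: 11:00–11:30, 13:00–14:00, 14:30–15:30, 16:30–17:15.
Total common minutes: 30 + 60 + 60 + 45 = 195.

195 minutes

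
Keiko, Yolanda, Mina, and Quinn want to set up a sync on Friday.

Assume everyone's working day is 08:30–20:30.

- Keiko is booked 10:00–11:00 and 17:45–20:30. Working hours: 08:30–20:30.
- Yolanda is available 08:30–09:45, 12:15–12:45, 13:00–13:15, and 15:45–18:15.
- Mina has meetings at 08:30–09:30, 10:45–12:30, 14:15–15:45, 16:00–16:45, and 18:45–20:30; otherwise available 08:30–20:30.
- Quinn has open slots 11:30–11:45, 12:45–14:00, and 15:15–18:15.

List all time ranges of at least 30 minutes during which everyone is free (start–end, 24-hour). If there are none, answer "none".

16:45–17:45

Keiko free within 08:30–20:30: 08:30–10:00, 11:00–17:45.
Mina free within 08:30–20:30: 09:30–10:45, 12:30–14:15, 15:45–16:00, 16:45–18:45.
Keiko ∩ Yolanda: 08:30–09:45, 12:15–12:45, 13:00–13:15, 15:45–17:45.
Keiko ∩ Yolanda ∩ Mina: 09:30–09:45, 12:30–12:45, 13:00–13:15, 15:45–16:00, 16:45–17:45.
Keiko ∩ Yolanda ∩ Mina ∩ Quinn: 13:00–13:15, 15:45–16:00, 16:45–17:45.
Windows ≥ 30 min: 16:45–17:45.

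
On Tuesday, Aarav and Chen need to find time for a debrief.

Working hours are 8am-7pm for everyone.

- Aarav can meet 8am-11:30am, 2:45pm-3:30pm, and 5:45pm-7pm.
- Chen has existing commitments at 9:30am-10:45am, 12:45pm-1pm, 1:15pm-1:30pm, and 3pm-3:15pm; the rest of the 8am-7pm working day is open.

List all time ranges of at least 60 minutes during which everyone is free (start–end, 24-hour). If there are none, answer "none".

08:00–09:30, 17:45–19:00

Chen free within 08:00–19:00: 08:00–09:30, 10:45–12:45, 13:00–13:15, 13:30–15:00, 15:15–19:00.
Aarav ∩ Chen: 08:00–09:30, 10:45–11:30, 14:45–15:00, 15:15–15:30, 17:45–19:00.
Windows ≥ 60 min: 08:00–09:30, 17:45–19:00.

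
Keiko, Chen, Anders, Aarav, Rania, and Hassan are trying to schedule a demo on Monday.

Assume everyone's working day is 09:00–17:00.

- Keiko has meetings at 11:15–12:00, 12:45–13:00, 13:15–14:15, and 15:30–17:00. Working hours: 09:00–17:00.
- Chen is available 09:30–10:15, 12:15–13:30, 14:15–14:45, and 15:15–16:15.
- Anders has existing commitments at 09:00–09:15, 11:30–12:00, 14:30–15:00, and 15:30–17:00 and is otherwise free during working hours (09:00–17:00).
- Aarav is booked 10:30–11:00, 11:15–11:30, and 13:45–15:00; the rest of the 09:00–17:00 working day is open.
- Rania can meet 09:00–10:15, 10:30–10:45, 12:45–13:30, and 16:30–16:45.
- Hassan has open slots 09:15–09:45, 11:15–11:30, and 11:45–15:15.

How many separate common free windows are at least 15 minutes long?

2

Keiko free within 09:00–17:00: 09:00–11:15, 12:00–12:45, 13:00–13:15, 14:15–15:30.
Anders free within 09:00–17:00: 09:15–11:30, 12:00–14:30, 15:00–15:30.
Aarav free within 09:00–17:00: 09:00–10:30, 11:00–11:15, 11:30–13:45, 15:00–17:00.
Keiko ∩ Chen: 09:30–10:15, 12:15–12:45, 13:00–13:15, 14:15–14:45, 15:15–15:30.
Keiko ∩ Chen ∩ Anders: 09:30–10:15, 12:15–12:45, 13:00–13:15, 14:15–14:30, 15:15–15:30.
Keiko ∩ Chen ∩ Anders ∩ Aarav: 09:30–10:15, 12:15–12:45, 13:00–13:15, 15:15–15:30.
Keiko ∩ Chen ∩ Anders ∩ Aarav ∩ Rania: 09:30–10:15, 13:00–13:15.
Keiko ∩ Chen ∩ Anders ∩ Aarav ∩ Rania ∩ Hassan: 09:30–09:45, 13:00–13:15.
Windows ≥ 15 min: 09:30–09:45, 13:00–13:15.
That's 2 windows.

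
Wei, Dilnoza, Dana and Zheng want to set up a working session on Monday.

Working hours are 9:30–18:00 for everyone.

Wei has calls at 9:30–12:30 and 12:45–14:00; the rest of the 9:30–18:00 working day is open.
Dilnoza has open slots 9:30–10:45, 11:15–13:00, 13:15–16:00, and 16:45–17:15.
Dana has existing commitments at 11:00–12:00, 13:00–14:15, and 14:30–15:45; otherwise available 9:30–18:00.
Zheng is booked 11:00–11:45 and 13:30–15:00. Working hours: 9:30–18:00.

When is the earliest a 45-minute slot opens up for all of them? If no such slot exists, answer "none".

none

Wei free within 09:30–18:00: 12:30–12:45, 14:00–18:00.
Dana free within 09:30–18:00: 09:30–11:00, 12:00–13:00, 14:15–14:30, 15:45–18:00.
Zheng free within 09:30–18:00: 09:30–11:00, 11:45–13:30, 15:00–18:00.
Wei ∩ Dilnoza: 12:30–12:45, 14:00–16:00, 16:45–17:15.
Wei ∩ Dilnoza ∩ Dana: 12:30–12:45, 14:15–14:30, 15:45–16:00, 16:45–17:15.
Wei ∩ Dilnoza ∩ Dana ∩ Zheng: 12:30–12:45, 15:45–16:00, 16:45–17:15.
Windows ≥ 45 min: (none).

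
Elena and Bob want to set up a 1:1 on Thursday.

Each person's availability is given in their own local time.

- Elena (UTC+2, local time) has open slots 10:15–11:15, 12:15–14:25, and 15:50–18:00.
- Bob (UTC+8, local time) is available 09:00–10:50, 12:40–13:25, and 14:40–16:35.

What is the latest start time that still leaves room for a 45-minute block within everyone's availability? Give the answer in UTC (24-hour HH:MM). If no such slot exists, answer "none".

Elena → UTC: 08:15–09:15, 10:15–12:25, 13:50–16:00.
Bob → UTC: 01:00–02:50, 04:40–05:25, 06:40–08:35.
Elena ∩ Bob: 08:15–08:35.
Windows ≥ 45 min: (none).

none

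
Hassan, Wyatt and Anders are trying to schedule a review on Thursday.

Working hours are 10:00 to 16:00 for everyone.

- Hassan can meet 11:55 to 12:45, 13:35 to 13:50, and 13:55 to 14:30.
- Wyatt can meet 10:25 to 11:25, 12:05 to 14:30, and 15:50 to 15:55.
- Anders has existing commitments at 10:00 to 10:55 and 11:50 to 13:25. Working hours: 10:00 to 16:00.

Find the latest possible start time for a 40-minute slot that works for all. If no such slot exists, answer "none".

Anders free within 10:00–16:00: 10:55–11:50, 13:25–16:00.
Hassan ∩ Wyatt: 12:05–12:45, 13:35–13:50, 13:55–14:30.
Hassan ∩ Wyatt ∩ Anders: 13:35–13:50, 13:55–14:30.
Windows ≥ 40 min: (none).

none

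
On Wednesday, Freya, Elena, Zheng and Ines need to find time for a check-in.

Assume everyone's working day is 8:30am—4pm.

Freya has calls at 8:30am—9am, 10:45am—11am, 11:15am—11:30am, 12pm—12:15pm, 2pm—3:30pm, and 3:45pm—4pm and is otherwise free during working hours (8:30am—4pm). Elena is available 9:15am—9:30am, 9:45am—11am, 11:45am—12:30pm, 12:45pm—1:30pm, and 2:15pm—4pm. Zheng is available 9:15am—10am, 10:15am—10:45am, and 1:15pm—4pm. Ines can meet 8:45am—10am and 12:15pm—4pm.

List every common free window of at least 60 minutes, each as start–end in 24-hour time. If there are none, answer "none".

none

Freya free within 08:30–16:00: 09:00–10:45, 11:00–11:15, 11:30–12:00, 12:15–14:00, 15:30–15:45.
Freya ∩ Elena: 09:15–09:30, 09:45–10:45, 11:45–12:00, 12:15–12:30, 12:45–13:30, 15:30–15:45.
Freya ∩ Elena ∩ Zheng: 09:15–09:30, 09:45–10:00, 10:15–10:45, 13:15–13:30, 15:30–15:45.
Freya ∩ Elena ∩ Zheng ∩ Ines: 09:15–09:30, 09:45–10:00, 13:15–13:30, 15:30–15:45.
Windows ≥ 60 min: (none).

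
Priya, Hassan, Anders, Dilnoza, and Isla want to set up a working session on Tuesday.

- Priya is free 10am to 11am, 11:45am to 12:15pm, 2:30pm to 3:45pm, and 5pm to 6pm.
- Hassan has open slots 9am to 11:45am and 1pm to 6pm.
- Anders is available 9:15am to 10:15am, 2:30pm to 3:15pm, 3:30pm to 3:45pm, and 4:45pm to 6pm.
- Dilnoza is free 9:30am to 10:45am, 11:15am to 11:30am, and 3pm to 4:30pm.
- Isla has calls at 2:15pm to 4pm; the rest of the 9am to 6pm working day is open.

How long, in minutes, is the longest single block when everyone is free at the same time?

15 minutes

Isla free within 09:00–18:00: 09:00–14:15, 16:00–18:00.
Priya ∩ Hassan: 10:00–11:00, 14:30–15:45, 17:00–18:00.
Priya ∩ Hassan ∩ Anders: 10:00–10:15, 14:30–15:15, 15:30–15:45, 17:00–18:00.
Priya ∩ Hassan ∩ Anders ∩ Dilnoza: 10:00–10:15, 15:00–15:15, 15:30–15:45.
Priya ∩ Hassan ∩ Anders ∩ Dilnoza ∩ Isla: 10:00–10:15.
Single common window of 15 minutes.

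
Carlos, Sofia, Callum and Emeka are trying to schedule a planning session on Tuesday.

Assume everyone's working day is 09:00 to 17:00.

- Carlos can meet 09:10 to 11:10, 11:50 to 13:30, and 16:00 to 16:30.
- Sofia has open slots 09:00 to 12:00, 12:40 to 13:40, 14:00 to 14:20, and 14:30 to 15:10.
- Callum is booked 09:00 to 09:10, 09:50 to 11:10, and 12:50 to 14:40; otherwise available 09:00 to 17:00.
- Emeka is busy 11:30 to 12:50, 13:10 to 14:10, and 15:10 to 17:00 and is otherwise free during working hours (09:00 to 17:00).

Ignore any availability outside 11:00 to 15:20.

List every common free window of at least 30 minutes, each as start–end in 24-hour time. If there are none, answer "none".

Callum free within 09:00–17:00: 09:10–09:50, 11:10–12:50, 14:40–17:00.
Emeka free within 09:00–17:00: 09:00–11:30, 12:50–13:10, 14:10–15:10.
Carlos ∩ Sofia: 09:10–11:10, 11:50–12:00, 12:40–13:30.
Carlos ∩ Sofia ∩ Callum: 09:10–09:50, 11:50–12:00, 12:40–12:50.
Carlos ∩ Sofia ∩ Callum ∩ Emeka: 09:10–09:50.
Restricted to 11:00–15:20: (none).
Windows ≥ 30 min: (none).

none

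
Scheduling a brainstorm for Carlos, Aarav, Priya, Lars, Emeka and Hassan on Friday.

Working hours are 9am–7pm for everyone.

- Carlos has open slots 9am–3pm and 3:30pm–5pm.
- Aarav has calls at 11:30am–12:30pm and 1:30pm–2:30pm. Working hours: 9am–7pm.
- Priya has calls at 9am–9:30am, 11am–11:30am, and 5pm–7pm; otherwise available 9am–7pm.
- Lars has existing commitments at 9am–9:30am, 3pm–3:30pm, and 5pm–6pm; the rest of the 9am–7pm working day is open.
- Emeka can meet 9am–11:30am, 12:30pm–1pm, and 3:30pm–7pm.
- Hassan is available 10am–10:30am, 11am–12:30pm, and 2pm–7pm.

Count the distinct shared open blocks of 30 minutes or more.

Aarav free within 09:00–19:00: 09:00–11:30, 12:30–13:30, 14:30–19:00.
Priya free within 09:00–19:00: 09:30–11:00, 11:30–17:00.
Lars free within 09:00–19:00: 09:30–15:00, 15:30–17:00, 18:00–19:00.
Carlos ∩ Aarav: 09:00–11:30, 12:30–13:30, 14:30–15:00, 15:30–17:00.
Carlos ∩ Aarav ∩ Priya: 09:30–11:00, 12:30–13:30, 14:30–15:00, 15:30–17:00.
Carlos ∩ Aarav ∩ Priya ∩ Lars: 09:30–11:00, 12:30–13:30, 14:30–15:00, 15:30–17:00.
Carlos ∩ Aarav ∩ Priya ∩ Lars ∩ Emeka: 09:30–11:00, 12:30–13:00, 15:30–17:00.
Carlos ∩ Aarav ∩ Priya ∩ Lars ∩ Emeka ∩ Hassan: 10:00–10:30, 15:30–17:00.
Windows ≥ 30 min: 10:00–10:30, 15:30–17:00.
That's 2 windows.

2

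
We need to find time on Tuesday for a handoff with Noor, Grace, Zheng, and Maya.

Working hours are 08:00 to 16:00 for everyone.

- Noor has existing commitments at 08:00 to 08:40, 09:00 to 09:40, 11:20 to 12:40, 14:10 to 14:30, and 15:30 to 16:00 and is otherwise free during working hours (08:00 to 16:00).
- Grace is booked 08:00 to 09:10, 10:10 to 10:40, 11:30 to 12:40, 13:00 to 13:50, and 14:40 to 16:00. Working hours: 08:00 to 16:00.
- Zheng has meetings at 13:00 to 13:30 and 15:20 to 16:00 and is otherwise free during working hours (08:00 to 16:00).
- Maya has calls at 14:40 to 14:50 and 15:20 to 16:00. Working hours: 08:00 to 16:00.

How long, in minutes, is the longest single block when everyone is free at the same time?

Noor free within 08:00–16:00: 08:40–09:00, 09:40–11:20, 12:40–14:10, 14:30–15:30.
Grace free within 08:00–16:00: 09:10–10:10, 10:40–11:30, 12:40–13:00, 13:50–14:40.
Zheng free within 08:00–16:00: 08:00–13:00, 13:30–15:20.
Maya free within 08:00–16:00: 08:00–14:40, 14:50–15:20.
Noor ∩ Grace: 09:40–10:10, 10:40–11:20, 12:40–13:00, 13:50–14:10, 14:30–14:40.
Noor ∩ Grace ∩ Zheng: 09:40–10:10, 10:40–11:20, 12:40–13:00, 13:50–14:10, 14:30–14:40.
Noor ∩ Grace ∩ Zheng ∩ Maya: 09:40–10:10, 10:40–11:20, 12:40–13:00, 13:50–14:10, 14:30–14:40.
Common window lengths: 30, 40, 20, 20, 10 min; longest is 40.

40 minutes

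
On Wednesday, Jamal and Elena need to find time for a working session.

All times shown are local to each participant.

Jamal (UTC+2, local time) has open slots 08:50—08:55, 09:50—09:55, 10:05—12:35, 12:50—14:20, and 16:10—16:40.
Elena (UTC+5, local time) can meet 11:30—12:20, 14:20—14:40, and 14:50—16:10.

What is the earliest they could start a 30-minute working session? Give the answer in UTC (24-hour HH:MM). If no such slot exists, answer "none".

Jamal → UTC: 06:50–06:55, 07:50–07:55, 08:05–10:35, 10:50–12:20, 14:10–14:40.
Elena → UTC: 06:30–07:20, 09:20–09:40, 09:50–11:10.
Jamal ∩ Elena: 06:50–06:55, 09:20–09:40, 09:50–10:35, 10:50–11:10.
Windows ≥ 30 min: 09:50–10:35.
Earliest such window starts at 09:50.

09:50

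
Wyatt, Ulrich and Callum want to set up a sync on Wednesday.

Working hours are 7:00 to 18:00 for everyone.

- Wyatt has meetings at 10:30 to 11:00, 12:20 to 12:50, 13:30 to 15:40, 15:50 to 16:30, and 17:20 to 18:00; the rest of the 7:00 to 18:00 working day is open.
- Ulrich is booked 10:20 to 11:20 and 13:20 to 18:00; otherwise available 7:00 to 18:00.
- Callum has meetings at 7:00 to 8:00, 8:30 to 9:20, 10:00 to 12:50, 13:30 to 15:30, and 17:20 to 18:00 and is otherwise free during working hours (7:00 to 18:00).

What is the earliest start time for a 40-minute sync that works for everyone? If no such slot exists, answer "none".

09:20

Wyatt free within 07:00–18:00: 07:00–10:30, 11:00–12:20, 12:50–13:30, 15:40–15:50, 16:30–17:20.
Ulrich free within 07:00–18:00: 07:00–10:20, 11:20–13:20.
Callum free within 07:00–18:00: 08:00–08:30, 09:20–10:00, 12:50–13:30, 15:30–17:20.
Wyatt ∩ Ulrich: 07:00–10:20, 11:20–12:20, 12:50–13:20.
Wyatt ∩ Ulrich ∩ Callum: 08:00–08:30, 09:20–10:00, 12:50–13:20.
Windows ≥ 40 min: 09:20–10:00.
Earliest such window starts at 09:20.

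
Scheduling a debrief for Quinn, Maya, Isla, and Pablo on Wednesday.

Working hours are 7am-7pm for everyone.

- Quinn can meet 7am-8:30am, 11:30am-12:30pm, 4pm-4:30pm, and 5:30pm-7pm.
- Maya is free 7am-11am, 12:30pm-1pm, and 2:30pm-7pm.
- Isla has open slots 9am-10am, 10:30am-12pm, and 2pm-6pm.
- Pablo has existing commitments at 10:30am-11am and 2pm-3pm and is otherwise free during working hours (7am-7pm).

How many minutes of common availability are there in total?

Pablo free within 07:00–19:00: 07:00–10:30, 11:00–14:00, 15:00–19:00.
Quinn ∩ Maya: 07:00–08:30, 16:00–16:30, 17:30–19:00.
Quinn ∩ Maya ∩ Isla: 16:00–16:30, 17:30–18:00.
Quinn ∩ Maya ∩ Isla ∩ Pablo: 16:00–16:30, 17:30–18:00.
Total common minutes: 30 + 30 = 60.

60 minutes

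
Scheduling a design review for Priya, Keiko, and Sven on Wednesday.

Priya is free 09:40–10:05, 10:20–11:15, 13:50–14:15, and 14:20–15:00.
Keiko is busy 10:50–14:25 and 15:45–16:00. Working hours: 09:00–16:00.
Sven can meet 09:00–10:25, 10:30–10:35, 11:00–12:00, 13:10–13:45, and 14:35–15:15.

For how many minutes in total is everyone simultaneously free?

Keiko free within 09:00–16:00: 09:00–10:50, 14:25–15:45.
Priya ∩ Keiko: 09:40–10:05, 10:20–10:50, 14:25–15:00.
Priya ∩ Keiko ∩ Sven: 09:40–10:05, 10:20–10:25, 10:30–10:35, 14:35–15:00.
Total common minutes: 25 + 5 + 5 + 25 = 60.

60 minutes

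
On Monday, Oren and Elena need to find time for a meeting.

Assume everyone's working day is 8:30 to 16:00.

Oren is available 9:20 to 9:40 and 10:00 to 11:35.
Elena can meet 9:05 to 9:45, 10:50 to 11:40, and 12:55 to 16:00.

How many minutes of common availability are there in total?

65 minutes

Oren ∩ Elena: 09:20–09:40, 10:50–11:35.
Total common minutes: 20 + 45 = 65.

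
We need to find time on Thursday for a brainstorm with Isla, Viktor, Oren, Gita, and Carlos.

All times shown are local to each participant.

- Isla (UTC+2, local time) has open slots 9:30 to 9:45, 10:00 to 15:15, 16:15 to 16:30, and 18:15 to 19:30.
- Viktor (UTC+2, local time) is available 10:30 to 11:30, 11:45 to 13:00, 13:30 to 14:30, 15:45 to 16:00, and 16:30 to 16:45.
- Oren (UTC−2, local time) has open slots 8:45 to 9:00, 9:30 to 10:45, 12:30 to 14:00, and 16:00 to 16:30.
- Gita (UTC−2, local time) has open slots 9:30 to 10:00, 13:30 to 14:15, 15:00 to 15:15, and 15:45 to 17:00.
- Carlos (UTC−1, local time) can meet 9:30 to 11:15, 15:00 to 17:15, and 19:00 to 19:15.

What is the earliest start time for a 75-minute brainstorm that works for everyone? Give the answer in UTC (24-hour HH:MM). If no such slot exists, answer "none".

none

Isla → UTC: 07:30–07:45, 08:00–13:15, 14:15–14:30, 16:15–17:30.
Viktor → UTC: 08:30–09:30, 09:45–11:00, 11:30–12:30, 13:45–14:00, 14:30–14:45.
Oren → UTC: 10:45–11:00, 11:30–12:45, 14:30–16:00, 18:00–18:30.
Gita → UTC: 11:30–12:00, 15:30–16:15, 17:00–17:15, 17:45–19:00.
Carlos → UTC: 10:30–12:15, 16:00–18:15, 20:00–20:15.
Isla ∩ Viktor: 08:30–09:30, 09:45–11:00, 11:30–12:30.
Isla ∩ Viktor ∩ Oren: 10:45–11:00, 11:30–12:30.
Isla ∩ Viktor ∩ Oren ∩ Gita: 11:30–12:00.
Isla ∩ Viktor ∩ Oren ∩ Gita ∩ Carlos: 11:30–12:00.
Windows ≥ 75 min: (none).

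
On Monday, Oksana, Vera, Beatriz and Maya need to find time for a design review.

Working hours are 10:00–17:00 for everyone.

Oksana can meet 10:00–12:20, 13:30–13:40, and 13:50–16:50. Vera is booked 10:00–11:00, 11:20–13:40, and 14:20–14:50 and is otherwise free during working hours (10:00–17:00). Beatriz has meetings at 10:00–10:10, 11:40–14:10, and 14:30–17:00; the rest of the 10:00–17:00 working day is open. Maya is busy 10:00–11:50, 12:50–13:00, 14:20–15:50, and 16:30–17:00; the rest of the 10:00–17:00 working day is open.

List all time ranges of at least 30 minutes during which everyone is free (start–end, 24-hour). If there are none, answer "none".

none

Vera free within 10:00–17:00: 11:00–11:20, 13:40–14:20, 14:50–17:00.
Beatriz free within 10:00–17:00: 10:10–11:40, 14:10–14:30.
Maya free within 10:00–17:00: 11:50–12:50, 13:00–14:20, 15:50–16:30.
Oksana ∩ Vera: 11:00–11:20, 13:50–14:20, 14:50–16:50.
Oksana ∩ Vera ∩ Beatriz: 11:00–11:20, 14:10–14:20.
Oksana ∩ Vera ∩ Beatriz ∩ Maya: 14:10–14:20.
Windows ≥ 30 min: (none).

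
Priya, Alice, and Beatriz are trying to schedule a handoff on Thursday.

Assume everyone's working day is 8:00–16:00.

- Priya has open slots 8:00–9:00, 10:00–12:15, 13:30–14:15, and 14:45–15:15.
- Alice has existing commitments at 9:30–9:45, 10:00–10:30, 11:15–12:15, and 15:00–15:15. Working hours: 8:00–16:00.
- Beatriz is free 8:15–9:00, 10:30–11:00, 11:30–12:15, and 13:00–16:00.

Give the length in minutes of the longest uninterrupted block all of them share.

45 minutes

Alice free within 08:00–16:00: 08:00–09:30, 09:45–10:00, 10:30–11:15, 12:15–15:00, 15:15–16:00.
Priya ∩ Alice: 08:00–09:00, 10:30–11:15, 13:30–14:15, 14:45–15:00.
Priya ∩ Alice ∩ Beatriz: 08:15–09:00, 10:30–11:00, 13:30–14:15, 14:45–15:00.
Common window lengths: 45, 30, 45, 15 min; longest is 45.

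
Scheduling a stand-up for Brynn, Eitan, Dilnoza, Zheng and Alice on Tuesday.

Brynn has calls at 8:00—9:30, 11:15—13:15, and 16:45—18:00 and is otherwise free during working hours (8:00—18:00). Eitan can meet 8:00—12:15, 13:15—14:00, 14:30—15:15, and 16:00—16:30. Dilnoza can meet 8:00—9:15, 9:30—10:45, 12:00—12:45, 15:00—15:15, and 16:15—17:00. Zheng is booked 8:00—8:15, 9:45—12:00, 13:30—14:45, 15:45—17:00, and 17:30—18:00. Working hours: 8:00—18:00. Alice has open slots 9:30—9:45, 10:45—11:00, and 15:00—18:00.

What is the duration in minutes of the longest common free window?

15 minutes

Brynn free within 08:00–18:00: 09:30–11:15, 13:15–16:45.
Zheng free within 08:00–18:00: 08:15–09:45, 12:00–13:30, 14:45–15:45, 17:00–17:30.
Brynn ∩ Eitan: 09:30–11:15, 13:15–14:00, 14:30–15:15, 16:00–16:30.
Brynn ∩ Eitan ∩ Dilnoza: 09:30–10:45, 15:00–15:15, 16:15–16:30.
Brynn ∩ Eitan ∩ Dilnoza ∩ Zheng: 09:30–09:45, 15:00–15:15.
Brynn ∩ Eitan ∩ Dilnoza ∩ Zheng ∩ Alice: 09:30–09:45, 15:00–15:15.
Common window lengths: 15, 15 min; longest is 15.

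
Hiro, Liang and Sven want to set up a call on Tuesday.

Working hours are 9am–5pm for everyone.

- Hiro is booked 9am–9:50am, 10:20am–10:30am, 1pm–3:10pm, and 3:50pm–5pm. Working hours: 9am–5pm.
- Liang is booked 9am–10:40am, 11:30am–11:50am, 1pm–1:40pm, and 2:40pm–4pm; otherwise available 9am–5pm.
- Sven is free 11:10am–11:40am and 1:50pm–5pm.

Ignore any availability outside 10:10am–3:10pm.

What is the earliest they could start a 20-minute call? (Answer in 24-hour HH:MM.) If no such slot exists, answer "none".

Hiro free within 09:00–17:00: 09:50–10:20, 10:30–13:00, 15:10–15:50.
Liang free within 09:00–17:00: 10:40–11:30, 11:50–13:00, 13:40–14:40, 16:00–17:00.
Hiro ∩ Liang: 10:40–11:30, 11:50–13:00.
Hiro ∩ Liang ∩ Sven: 11:10–11:30.
Restricted to 10:10–15:10: 11:10–11:30.
Windows ≥ 20 min: 11:10–11:30.
Earliest such window starts at 11:10.

11:10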